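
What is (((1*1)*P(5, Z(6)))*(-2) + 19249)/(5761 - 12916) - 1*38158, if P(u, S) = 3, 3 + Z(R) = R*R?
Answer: -273039733/7155 ≈ -38161.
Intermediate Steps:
Z(R) = -3 + R² (Z(R) = -3 + R*R = -3 + R²)
(((1*1)*P(5, Z(6)))*(-2) + 19249)/(5761 - 12916) - 1*38158 = (((1*1)*3)*(-2) + 19249)/(5761 - 12916) - 1*38158 = ((1*3)*(-2) + 19249)/(-7155) - 38158 = (3*(-2) + 19249)*(-1/7155) - 38158 = (-6 + 19249)*(-1/7155) - 38158 = 19243*(-1/7155) - 38158 = -19243/7155 - 38158 = -273039733/7155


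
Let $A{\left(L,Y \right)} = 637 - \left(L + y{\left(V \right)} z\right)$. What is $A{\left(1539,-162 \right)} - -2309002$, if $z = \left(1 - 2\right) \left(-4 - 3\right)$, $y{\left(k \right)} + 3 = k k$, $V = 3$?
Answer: $2308058$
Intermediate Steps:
$y{\left(k \right)} = -3 + k^{2}$ ($y{\left(k \right)} = -3 + k k = -3 + k^{2}$)
$z = 7$ ($z = \left(-1\right) \left(-7\right) = 7$)
$A{\left(L,Y \right)} = 595 - L$ ($A{\left(L,Y \right)} = 637 - \left(L + \left(-3 + 3^{2}\right) 7\right) = 637 - \left(L + \left(-3 + 9\right) 7\right) = 637 - \left(L + 6 \cdot 7\right) = 637 - \left(L + 42\right) = 637 - \left(42 + L\right) = 595 - L$)
$A{\left(1539,-162 \right)} - -2309002 = \left(595 - 1539\right) - -2309002 = \left(595 - 1539\right) + 2309002 = -944 + 2309002 = 2308058$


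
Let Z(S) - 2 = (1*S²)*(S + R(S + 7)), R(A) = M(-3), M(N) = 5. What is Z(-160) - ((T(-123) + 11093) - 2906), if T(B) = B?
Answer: -3976062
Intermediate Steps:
R(A) = 5
Z(S) = 2 + S²*(5 + S) (Z(S) = 2 + (1*S²)*(S + 5) = 2 + S²*(5 + S))
Z(-160) - ((T(-123) + 11093) - 2906) = (2 + (-160)³ + 5*(-160)²) - ((-123 + 11093) - 2906) = (2 - 4096000 + 5*25600) - (10970 - 2906) = (2 - 4096000 + 128000) - 1*8064 = -3967998 - 8064 = -3976062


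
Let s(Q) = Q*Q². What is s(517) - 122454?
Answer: 138065959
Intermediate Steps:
s(Q) = Q³
s(517) - 122454 = 517³ - 122454 = 138188413 - 122454 = 138065959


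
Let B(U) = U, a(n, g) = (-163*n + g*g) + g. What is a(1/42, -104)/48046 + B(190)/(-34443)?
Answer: 5035674061/23167877292 ≈ 0.21736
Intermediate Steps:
a(n, g) = g + g² - 163*n (a(n, g) = (-163*n + g²) + g = (g² - 163*n) + g = g + g² - 163*n)
a(1/42, -104)/48046 + B(190)/(-34443) = (-104 + (-104)² - 163/42)/48046 + 190/(-34443) = (-104 + 10816 - 163*1/42)*(1/48046) + 190*(-1/34443) = (-104 + 10816 - 163/42)*(1/48046) - 190/34443 = (449741/42)*(1/48046) - 190/34443 = 449741/2017932 - 190/34443 = 5035674061/23167877292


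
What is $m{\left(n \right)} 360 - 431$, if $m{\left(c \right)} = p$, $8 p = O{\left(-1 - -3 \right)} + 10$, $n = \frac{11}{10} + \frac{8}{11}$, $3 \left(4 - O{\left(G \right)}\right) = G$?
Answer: $169$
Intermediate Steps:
$O{\left(G \right)} = 4 - \frac{G}{3}$
$n = \frac{201}{110}$ ($n = 11 \cdot \frac{1}{10} + 8 \cdot \frac{1}{11} = \frac{11}{10} + \frac{8}{11} = \frac{201}{110} \approx 1.8273$)
$p = \frac{5}{3}$ ($p = \frac{\left(4 - \frac{-1 - -3}{3}\right) + 10}{8} = \frac{\left(4 - \frac{-1 + 3}{3}\right) + 10}{8} = \frac{\left(4 - \frac{2}{3}\right) + 10}{8} = \frac{\frac{10}{3} + 10}{8} = \frac{1}{8} \cdot \frac{40}{3} = \frac{5}{3} \approx 1.6667$)
$m{\left(c \right)} = \frac{5}{3}$
$m{\left(n \right)} 360 - 431 = \frac{5}{3} \cdot 360 - 431 = 600 - 431 = 169$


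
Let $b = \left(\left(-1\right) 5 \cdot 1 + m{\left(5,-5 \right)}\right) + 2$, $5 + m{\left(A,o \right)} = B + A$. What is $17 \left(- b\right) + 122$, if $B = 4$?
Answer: $105$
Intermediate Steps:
$m{\left(A,o \right)} = -1 + A$ ($m{\left(A,o \right)} = -5 + \left(4 + A\right) = -1 + A$)
$b = 1$ ($b = \left(\left(-1\right) 5 \cdot 1 + \left(-1 + 5\right)\right) + 2 = \left(\left(-5\right) 1 + 4\right) + 2 = \left(-5 + 4\right) + 2 = -1 + 2 = 1$)
$17 \left(- b\right) + 122 = 17 \left(\left(-1\right) 1\right) + 122 = 17 \left(-1\right) + 122 = -17 + 122 = 105$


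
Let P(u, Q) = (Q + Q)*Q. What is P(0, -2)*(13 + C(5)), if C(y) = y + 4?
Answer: 176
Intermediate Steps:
P(u, Q) = 2*Q**2 (P(u, Q) = (2*Q)*Q = 2*Q**2)
C(y) = 4 + y
P(0, -2)*(13 + C(5)) = (2*(-2)**2)*(13 + (4 + 5)) = (2*4)*(13 + 9) = 8*22 = 176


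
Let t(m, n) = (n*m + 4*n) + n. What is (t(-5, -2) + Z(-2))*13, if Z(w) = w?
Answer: -26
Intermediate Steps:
t(m, n) = 5*n + m*n (t(m, n) = (m*n + 4*n) + n = (4*n + m*n) + n = 5*n + m*n)
(t(-5, -2) + Z(-2))*13 = (-2*(5 - 5) - 2)*13 = (-2*0 - 2)*13 = (0 - 2)*13 = -2*13 = -26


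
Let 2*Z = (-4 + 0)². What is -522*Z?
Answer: -4176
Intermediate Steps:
Z = 8 (Z = (-4 + 0)²/2 = (½)*(-4)² = (½)*16 = 8)
-522*Z = -522*8 = -4176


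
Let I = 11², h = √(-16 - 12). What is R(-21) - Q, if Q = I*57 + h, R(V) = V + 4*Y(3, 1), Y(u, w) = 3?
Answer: -6906 - 2*I*√7 ≈ -6906.0 - 5.2915*I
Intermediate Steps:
R(V) = 12 + V (R(V) = V + 4*3 = V + 12 = 12 + V)
h = 2*I*√7 (h = √(-28) = 2*I*√7 ≈ 5.2915*I)
I = 121
Q = 6897 + 2*I*√7 (Q = 121*57 + 2*I*√7 = 6897 + 2*I*√7 ≈ 6897.0 + 5.2915*I)
R(-21) - Q = (12 - 21) - (6897 + 2*I*√7) = -9 + (-6897 - 2*I*√7) = -6906 - 2*I*√7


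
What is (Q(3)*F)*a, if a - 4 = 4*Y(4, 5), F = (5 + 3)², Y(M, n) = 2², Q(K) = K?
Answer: 3840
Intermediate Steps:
Y(M, n) = 4
F = 64 (F = 8² = 64)
a = 20 (a = 4 + 4*4 = 4 + 16 = 20)
(Q(3)*F)*a = (3*64)*20 = 192*20 = 3840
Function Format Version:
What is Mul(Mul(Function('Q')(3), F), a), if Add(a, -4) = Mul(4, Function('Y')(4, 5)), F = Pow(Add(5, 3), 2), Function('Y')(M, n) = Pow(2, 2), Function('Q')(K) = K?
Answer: 3840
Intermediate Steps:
Function('Y')(M, n) = 4
F = 64 (F = Pow(8, 2) = 64)
a = 20 (a = Add(4, Mul(4, 4)) = Add(4, 16) = 20)
Mul(Mul(Function('Q')(3), F), a) = Mul(Mul(3, 64), 20) = Mul(192, 20) = 3840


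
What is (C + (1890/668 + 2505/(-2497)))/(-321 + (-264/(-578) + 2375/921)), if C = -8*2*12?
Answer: 42215633366949/70583170603396 ≈ 0.59810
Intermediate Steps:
C = -192 (C = -16*12 = -192)
(C + (1890/668 + 2505/(-2497)))/(-321 + (-264/(-578) + 2375/921)) = (-192 + (1890/668 + 2505/(-2497)))/(-321 + (-264/(-578) + 2375/921)) = (-192 + (1890*(1/668) + 2505*(-1/2497)))/(-321 + (-264*(-1/578) + 2375*(1/921))) = (-192 + (945/334 - 2505/2497))/(-321 + (132/289 + 2375/921)) = (-192 + 1522995/833998)/(-321 + 807947/266169) = -158604621/(833998*(-84632302/266169)) = -158604621/833998*(-266169/84632302) = 42215633366949/70583170603396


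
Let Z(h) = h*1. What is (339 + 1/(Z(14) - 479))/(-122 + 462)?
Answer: 78817/79050 ≈ 0.99705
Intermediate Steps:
Z(h) = h
(339 + 1/(Z(14) - 479))/(-122 + 462) = (339 + 1/(14 - 479))/(-122 + 462) = (339 + 1/(-465))/340 = (339 - 1/465)*(1/340) = (157634/465)*(1/340) = 78817/79050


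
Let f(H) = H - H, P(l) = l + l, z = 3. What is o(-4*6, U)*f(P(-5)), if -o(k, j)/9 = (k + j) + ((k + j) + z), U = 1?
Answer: 0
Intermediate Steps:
P(l) = 2*l
o(k, j) = -27 - 18*j - 18*k (o(k, j) = -9*((k + j) + ((k + j) + 3)) = -9*((j + k) + ((j + k) + 3)) = -9*((j + k) + (3 + j + k)) = -9*(3 + 2*j + 2*k) = -27 - 18*j - 18*k)
f(H) = 0
o(-4*6, U)*f(P(-5)) = (-27 - 18*1 - (-72)*6)*0 = (-27 - 18 - 18*(-24))*0 = (-27 - 18 + 432)*0 = 387*0 = 0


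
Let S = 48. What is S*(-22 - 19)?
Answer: -1968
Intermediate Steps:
S*(-22 - 19) = 48*(-22 - 19) = 48*(-41) = -1968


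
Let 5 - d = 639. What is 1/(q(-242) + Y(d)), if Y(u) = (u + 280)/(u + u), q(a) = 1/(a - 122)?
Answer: 115388/31897 ≈ 3.6175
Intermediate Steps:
q(a) = 1/(-122 + a)
d = -634 (d = 5 - 1*639 = 5 - 639 = -634)
Y(u) = (280 + u)/(2*u) (Y(u) = (280 + u)/((2*u)) = (280 + u)*(1/(2*u)) = (280 + u)/(2*u))
1/(q(-242) + Y(d)) = 1/(1/(-122 - 242) + (½)*(280 - 634)/(-634)) = 1/(1/(-364) + (½)*(-1/634)*(-354)) = 1/(-1/364 + 177/634) = 1/(31897/115388) = 115388/31897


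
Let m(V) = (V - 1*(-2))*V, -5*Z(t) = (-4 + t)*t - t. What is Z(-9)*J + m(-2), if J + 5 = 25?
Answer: -504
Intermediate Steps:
J = 20 (J = -5 + 25 = 20)
Z(t) = t/5 - t*(-4 + t)/5 (Z(t) = -((-4 + t)*t - t)/5 = -(t*(-4 + t) - t)/5 = -(-t + t*(-4 + t))/5 = t/5 - t*(-4 + t)/5)
m(V) = V*(2 + V) (m(V) = (V + 2)*V = (2 + V)*V = V*(2 + V))
Z(-9)*J + m(-2) = ((⅕)*(-9)*(5 - 1*(-9)))*20 - 2*(2 - 2) = ((⅕)*(-9)*(5 + 9))*20 - 2*0 = ((⅕)*(-9)*14)*20 + 0 = -126/5*20 + 0 = -504 + 0 = -504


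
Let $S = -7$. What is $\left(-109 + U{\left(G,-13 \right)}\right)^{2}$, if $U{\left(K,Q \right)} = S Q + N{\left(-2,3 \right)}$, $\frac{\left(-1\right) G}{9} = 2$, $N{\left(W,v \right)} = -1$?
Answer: $361$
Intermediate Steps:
$G = -18$ ($G = \left(-9\right) 2 = -18$)
$U{\left(K,Q \right)} = -1 - 7 Q$ ($U{\left(K,Q \right)} = - 7 Q - 1 = -1 - 7 Q$)
$\left(-109 + U{\left(G,-13 \right)}\right)^{2} = \left(-109 - -90\right)^{2} = \left(-109 + \left(-1 + 91\right)\right)^{2} = \left(-109 + 90\right)^{2} = \left(-19\right)^{2} = 361$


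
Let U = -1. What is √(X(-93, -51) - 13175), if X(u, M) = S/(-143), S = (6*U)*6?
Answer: I*√269410427/143 ≈ 114.78*I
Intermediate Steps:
S = -36 (S = (6*(-1))*6 = -6*6 = -36)
X(u, M) = 36/143 (X(u, M) = -36/(-143) = -36*(-1/143) = 36/143)
√(X(-93, -51) - 13175) = √(36/143 - 13175) = √(-1883989/143) = I*√269410427/143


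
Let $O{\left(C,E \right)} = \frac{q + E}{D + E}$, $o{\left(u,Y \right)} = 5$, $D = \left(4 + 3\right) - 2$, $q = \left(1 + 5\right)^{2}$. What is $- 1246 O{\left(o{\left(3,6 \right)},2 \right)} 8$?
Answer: $-54112$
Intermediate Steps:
$q = 36$ ($q = 6^{2} = 36$)
$D = 5$ ($D = 7 - 2 = 5$)
$O{\left(C,E \right)} = \frac{36 + E}{5 + E}$
$- 1246 O{\left(o{\left(3,6 \right)},2 \right)} 8 = - 1246 \frac{36 + 2}{5 + 2} \cdot 8 = - 1246 \cdot \frac{1}{7} \cdot 38 \cdot 8 = - 1246 \cdot \frac{38}{7} \cdot 8 = \left(-1246\right) \frac{304}{7} = -54112$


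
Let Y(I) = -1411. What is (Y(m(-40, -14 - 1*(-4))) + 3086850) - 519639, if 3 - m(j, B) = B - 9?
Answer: 2565800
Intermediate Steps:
m(j, B) = 12 - B (m(j, B) = 3 - (B - 9) = 3 - (-9 + B) = 3 + (9 - B) = 12 - B)
(Y(m(-40, -14 - 1*(-4))) + 3086850) - 519639 = (-1411 + 3086850) - 519639 = 3085439 - 519639 = 2565800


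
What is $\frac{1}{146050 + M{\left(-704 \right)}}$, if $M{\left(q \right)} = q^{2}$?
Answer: $\frac{1}{641666} \approx 1.5584 \cdot 10^{-6}$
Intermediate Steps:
$\frac{1}{146050 + M{\left(-704 \right)}} = \frac{1}{146050 + \left(-704\right)^{2}} = \frac{1}{146050 + 495616} = \frac{1}{641666}$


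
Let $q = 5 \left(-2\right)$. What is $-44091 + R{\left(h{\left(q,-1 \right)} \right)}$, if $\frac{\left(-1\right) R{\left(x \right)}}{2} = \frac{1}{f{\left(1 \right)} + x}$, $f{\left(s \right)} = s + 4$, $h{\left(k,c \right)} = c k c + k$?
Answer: $- \frac{661363}{15} \approx -44091.0$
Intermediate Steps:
$q = -10$
$h{\left(k,c \right)} = k + k c^{2}$ ($h{\left(k,c \right)} = k c^{2} + k = k + k c^{2}$)
$f{\left(s \right)} = 4 + s$
$R{\left(x \right)} = - \frac{2}{5 + x}$ ($R{\left(x \right)} = - \frac{2}{\left(4 + 1\right) + x} = - \frac{2}{5 + x}$)
$-44091 + R{\left(h{\left(q,-1 \right)} \right)} = -44091 - \frac{2}{5 - 10 \left(1 + \left(-1\right)^{2}\right)} = -44091 - \frac{2}{5 - 10 \left(1 + 1\right)} = -44091 - \frac{2}{5 - 20} = -44091 - \frac{2}{-15} = -44091 - - \frac{2}{15} = -44091 + \frac{2}{15} = - \frac{661363}{15}$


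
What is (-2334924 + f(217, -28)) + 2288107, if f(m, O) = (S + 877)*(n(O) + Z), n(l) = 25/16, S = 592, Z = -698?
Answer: -17118139/16 ≈ -1.0699e+6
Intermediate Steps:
n(l) = 25/16 (n(l) = 25*(1/16) = 25/16)
f(m, O) = -16369067/16 (f(m, O) = (592 + 877)*(25/16 - 698) = 1469*(-11143/16) = -16369067/16)
(-2334924 + f(217, -28)) + 2288107 = (-2334924 - 16369067/16) + 2288107 = -53727851/16 + 2288107 = -17118139/16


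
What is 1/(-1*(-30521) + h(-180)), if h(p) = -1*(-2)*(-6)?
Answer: 1/30509 ≈ 3.2777e-5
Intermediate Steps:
h(p) = -12 (h(p) = 2*(-6) = -12)
1/(-1*(-30521) + h(-180)) = 1/(-1*(-30521) - 12) = 1/(30521 - 12) = 1/30509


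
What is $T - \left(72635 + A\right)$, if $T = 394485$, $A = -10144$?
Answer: $331994$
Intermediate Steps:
$T - \left(72635 + A\right) = 394485 - 62491 = 331994$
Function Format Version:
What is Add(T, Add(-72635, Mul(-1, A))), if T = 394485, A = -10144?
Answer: 331994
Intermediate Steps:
Add(T, Add(-72635, Mul(-1, A))) = Add(394485, Add(-72635, Mul(-1, -10144))) = Add(394485, Add(-72635, 10144)) = Add(394485, -62491) = 331994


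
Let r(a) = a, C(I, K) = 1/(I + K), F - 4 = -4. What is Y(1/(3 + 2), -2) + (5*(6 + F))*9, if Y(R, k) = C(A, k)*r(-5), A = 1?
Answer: 275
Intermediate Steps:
F = 0 (F = 4 - 4 = 0)
Y(R, k) = -5/(1 + k)
Y(1/(3 + 2), -2) + (5*(6 + F))*9 = -5/(1 - 2) + (5*(6 + 0))*9 = -5/(-1) + (5*6)*9 = -5*(-1) + 30*9 = 5 + 270 = 275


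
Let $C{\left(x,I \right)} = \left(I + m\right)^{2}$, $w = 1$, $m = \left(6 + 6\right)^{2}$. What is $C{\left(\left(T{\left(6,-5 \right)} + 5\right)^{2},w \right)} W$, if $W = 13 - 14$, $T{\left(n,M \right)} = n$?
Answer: $-21025$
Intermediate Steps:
$m = 144$ ($m = 12^{2} = 144$)
$C{\left(x,I \right)} = \left(144 + I\right)^{2}$ ($C{\left(x,I \right)} = \left(I + 144\right)^{2} = \left(144 + I\right)^{2}$)
$W = -1$ ($W = 13 - 14 = -1$)
$C{\left(\left(T{\left(6,-5 \right)} + 5\right)^{2},w \right)} W = \left(144 + 1\right)^{2} \left(-1\right) = 145^{2} \left(-1\right) = 21025 \left(-1\right) = -21025$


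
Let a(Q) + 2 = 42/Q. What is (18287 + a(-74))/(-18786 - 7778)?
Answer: -169131/245717 ≈ -0.68832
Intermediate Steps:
a(Q) = -2 + 42/Q
(18287 + a(-74))/(-18786 - 7778) = (18287 + (-2 + 42/(-74)))/(-18786 - 7778) = (18287 + (-2 + 42*(-1/74)))/(-26564) = (18287 + (-2 - 21/37))*(-1/26564) = (18287 - 95/37)*(-1/26564) = (676524/37)*(-1/26564) = -169131/245717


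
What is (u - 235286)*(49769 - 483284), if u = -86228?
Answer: 139381141710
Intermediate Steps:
(u - 235286)*(49769 - 483284) = (-86228 - 235286)*(49769 - 483284) = -321514*(-433515) = 139381141710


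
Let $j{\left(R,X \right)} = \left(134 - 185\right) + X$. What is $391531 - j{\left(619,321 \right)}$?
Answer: $391261$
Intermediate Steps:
$j{\left(R,X \right)} = -51 + X$
$391531 - j{\left(619,321 \right)} = 391531 - \left(-51 + 321\right) = 391531 - 270 = 391261$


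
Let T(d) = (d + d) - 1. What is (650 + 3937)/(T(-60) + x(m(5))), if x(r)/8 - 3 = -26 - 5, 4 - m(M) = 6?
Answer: -1529/115 ≈ -13.296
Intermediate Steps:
m(M) = -2 (m(M) = 4 - 1*6 = 4 - 6 = -2)
x(r) = -224 (x(r) = 24 + 8*(-26 - 5) = 24 + 8*(-31) = 24 - 248 = -224)
T(d) = -1 + 2*d (T(d) = 2*d - 1 = -1 + 2*d)
(650 + 3937)/(T(-60) + x(m(5))) = (650 + 3937)/((-1 + 2*(-60)) - 224) = 4587/((-1 - 120) - 224) = 4587/(-121 - 224) = 4587/(-345) = 4587*(-1/345) = -1529/115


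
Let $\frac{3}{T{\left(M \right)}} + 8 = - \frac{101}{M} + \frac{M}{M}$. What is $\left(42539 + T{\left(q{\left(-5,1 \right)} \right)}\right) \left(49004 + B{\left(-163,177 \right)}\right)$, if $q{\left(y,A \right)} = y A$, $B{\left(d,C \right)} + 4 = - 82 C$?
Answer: $\frac{16137085709}{11} \approx 1.467 \cdot 10^{9}$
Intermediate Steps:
$B{\left(d,C \right)} = -4 - 82 C$
$q{\left(y,A \right)} = A y$
$T{\left(M \right)} = \frac{3}{-7 - \frac{101}{M}}$ ($T{\left(M \right)} = \frac{3}{-8 - \left(\frac{101}{M} - \frac{M}{M}\right)} = \frac{3}{-8 + \left(- \frac{101}{M} + 1\right)} = \frac{3}{-8 + \left(1 - \frac{101}{M}\right)} = \frac{3}{-7 - \frac{101}{M}}$)
$\left(42539 + T{\left(q{\left(-5,1 \right)} \right)}\right) \left(49004 + B{\left(-163,177 \right)}\right) = \left(42539 - \frac{3 \cdot 1 \left(-5\right)}{101 + 7 \cdot 1 \left(-5\right)}\right) \left(49004 - 14518\right) = \left(42539 - - \frac{15}{101 + 7 \left(-5\right)}\right) \left(49004 - 14518\right) = \left(42539 - - \frac{15}{101 - 35}\right) \left(49004 - 14518\right) = \left(42539 - - \frac{15}{66}\right) 34486 = \left(42539 - \left(-15\right) \frac{1}{66}\right) 34486 = \left(42539 + \frac{5}{22}\right) 34486 = \frac{935863}{22} \cdot 34486 = \frac{16137085709}{11}$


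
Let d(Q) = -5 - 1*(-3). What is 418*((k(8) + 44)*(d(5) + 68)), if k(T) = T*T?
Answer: 2979504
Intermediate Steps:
d(Q) = -2 (d(Q) = -5 + 3 = -2)
k(T) = T²
418*((k(8) + 44)*(d(5) + 68)) = 418*((8² + 44)*(-2 + 68)) = 418*((64 + 44)*66) = 418*(108*66) = 418*7128 = 2979504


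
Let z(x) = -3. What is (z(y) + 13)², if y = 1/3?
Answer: 100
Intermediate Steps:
y = ⅓ ≈ 0.33333
(z(y) + 13)² = (-3 + 13)² = 10² = 100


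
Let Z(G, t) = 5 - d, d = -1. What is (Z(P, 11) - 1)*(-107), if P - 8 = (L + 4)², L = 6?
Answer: -535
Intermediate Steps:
P = 108 (P = 8 + (6 + 4)² = 8 + 10² = 8 + 100 = 108)
Z(G, t) = 6 (Z(G, t) = 5 - 1*(-1) = 5 + 1 = 6)
(Z(P, 11) - 1)*(-107) = (6 - 1)*(-107) = 5*(-107) = -535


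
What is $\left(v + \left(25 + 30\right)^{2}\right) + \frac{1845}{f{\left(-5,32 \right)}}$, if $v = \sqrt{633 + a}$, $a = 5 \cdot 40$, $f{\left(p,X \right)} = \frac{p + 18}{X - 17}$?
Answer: $\frac{67000}{13} + 7 \sqrt{17} \approx 5182.7$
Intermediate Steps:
$f{\left(p,X \right)} = \frac{18 + p}{-17 + X}$
$a = 200$
$v = 7 \sqrt{17}$ ($v = \sqrt{633 + 200} = \sqrt{833} = 7 \sqrt{17} \approx 28.862$)
$\left(v + \left(25 + 30\right)^{2}\right) + \frac{1845}{f{\left(-5,32 \right)}} = \left(7 \sqrt{17} + \left(25 + 30\right)^{2}\right) + \frac{1845}{\frac{1}{-17 + 32} \left(18 - 5\right)} = \left(7 \sqrt{17} + 55^{2}\right) + \frac{1845}{\frac{1}{15} \cdot 13} = \left(7 \sqrt{17} + 3025\right) + \frac{1845}{\frac{1}{15} \cdot 13} = \left(3025 + 7 \sqrt{17}\right) + \frac{1845}{\frac{13}{15}} = \left(3025 + 7 \sqrt{17}\right) + 1845 \cdot \frac{15}{13} = \left(3025 + 7 \sqrt{17}\right) + \frac{27675}{13} = \frac{67000}{13} + 7 \sqrt{17}$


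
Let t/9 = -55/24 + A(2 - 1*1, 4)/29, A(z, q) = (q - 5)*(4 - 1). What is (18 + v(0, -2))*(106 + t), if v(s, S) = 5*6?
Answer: 117546/29 ≈ 4053.3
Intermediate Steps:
v(s, S) = 30
A(z, q) = -15 + 3*q (A(z, q) = (-5 + q)*3 = -15 + 3*q)
t = -5001/232 (t = 9*(-55/24 + (-15 + 3*4)/29) = 9*(-55*1/24 + (-15 + 12)*(1/29)) = 9*(-55/24 - 3*1/29) = 9*(-55/24 - 3/29) = 9*(-1667/696) = -5001/232 ≈ -21.556)
(18 + v(0, -2))*(106 + t) = (18 + 30)*(106 - 5001/232) = 48*(19591/232) = 117546/29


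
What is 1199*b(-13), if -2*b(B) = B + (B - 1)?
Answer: 32373/2 ≈ 16187.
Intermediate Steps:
b(B) = ½ - B (b(B) = -(B + (B - 1))/2 = -(B + (-1 + B))/2 = -(-1 + 2*B)/2 = ½ - B)
1199*b(-13) = 1199*(½ - 1*(-13)) = 1199*(½ + 13) = 1199*(27/2) = 32373/2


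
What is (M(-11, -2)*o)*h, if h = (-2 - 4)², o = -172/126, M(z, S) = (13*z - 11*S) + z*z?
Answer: 0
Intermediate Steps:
M(z, S) = z² - 11*S + 13*z (M(z, S) = (-11*S + 13*z) + z² = z² - 11*S + 13*z)
o = -86/63 (o = -172*1/126 = -86/63 ≈ -1.3651)
h = 36 (h = (-6)² = 36)
(M(-11, -2)*o)*h = (((-11)² - 11*(-2) + 13*(-11))*(-86/63))*36 = ((121 + 22 - 143)*(-86/63))*36 = (0*(-86/63))*36 = 0*36 = 0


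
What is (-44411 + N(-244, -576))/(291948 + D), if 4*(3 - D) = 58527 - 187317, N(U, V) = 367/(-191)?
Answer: -16965736/123824727 ≈ -0.13701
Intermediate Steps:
N(U, V) = -367/191 (N(U, V) = 367*(-1/191) = -367/191)
D = 64401/2 (D = 3 - (58527 - 187317)/4 = 3 - 1/4*(-128790) = 3 + 64395/2 = 64401/2 ≈ 32201.)
(-44411 + N(-244, -576))/(291948 + D) = (-44411 - 367/191)/(291948 + 64401/2) = -8482868/(191*648297/2) = -8482868/191*2/648297 = -16965736/123824727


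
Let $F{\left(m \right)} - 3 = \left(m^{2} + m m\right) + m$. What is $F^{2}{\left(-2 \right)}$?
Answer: $81$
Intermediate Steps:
$F{\left(m \right)} = 3 + m + 2 m^{2}$ ($F{\left(m \right)} = 3 + \left(\left(m^{2} + m m\right) + m\right) = 3 + \left(\left(m^{2} + m^{2}\right) + m\right) = 3 + \left(2 m^{2} + m\right) = 3 + \left(m + 2 m^{2}\right) = 3 + m + 2 m^{2}$)
$F^{2}{\left(-2 \right)} = \left(3 - 2 + 2 \left(-2\right)^{2}\right)^{2} = \left(3 - 2 + 2 \cdot 4\right)^{2} = \left(3 - 2 + 8\right)^{2} = 9^{2} = 81$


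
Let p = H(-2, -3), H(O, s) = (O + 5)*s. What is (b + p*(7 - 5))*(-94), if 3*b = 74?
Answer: -1880/3 ≈ -626.67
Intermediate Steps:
H(O, s) = s*(5 + O) (H(O, s) = (5 + O)*s = s*(5 + O))
p = -9 (p = -3*(5 - 2) = -3*3 = -9)
b = 74/3 (b = (⅓)*74 = 74/3 ≈ 24.667)
(b + p*(7 - 5))*(-94) = (74/3 - 9*(7 - 5))*(-94) = (74/3 - 9*2)*(-94) = (74/3 - 18)*(-94) = (20/3)*(-94) = -1880/3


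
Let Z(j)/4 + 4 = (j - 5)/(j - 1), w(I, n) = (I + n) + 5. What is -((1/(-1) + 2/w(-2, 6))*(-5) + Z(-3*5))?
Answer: 64/9 ≈ 7.1111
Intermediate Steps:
w(I, n) = 5 + I + n
Z(j) = -16 + 4*(-5 + j)/(-1 + j) (Z(j) = -16 + 4*((j - 5)/(j - 1)) = -16 + 4*((-5 + j)/(-1 + j)) = -16 + 4*(-5 + j)/(-1 + j))
-((1/(-1) + 2/w(-2, 6))*(-5) + Z(-3*5)) = -((1/(-1) + 2/(5 - 2 + 6))*(-5) + 4*(-1 - (-9)*5)/(-1 - 3*5)) = -((1*(-1) + 2/9)*(-5) + 4*(-1 - 3*(-15))/(-1 - 15)) = -((-1 + 2*(⅑))*(-5) + 4*(-1 + 45)/(-16)) = -((-1 + 2/9)*(-5) + 4*(-1/16)*44) = -(-7/9*(-5) - 11) = -(35/9 - 11) = -1*(-64/9) = 64/9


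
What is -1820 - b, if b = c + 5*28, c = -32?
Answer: -1928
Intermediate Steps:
b = 108 (b = -32 + 5*28 = -32 + 140 = 108)
-1820 - b = -1820 - 1*108 = -1820 - 108 = -1928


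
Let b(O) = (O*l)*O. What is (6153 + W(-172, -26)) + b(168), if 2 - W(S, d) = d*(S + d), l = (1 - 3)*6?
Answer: -337681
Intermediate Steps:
l = -12 (l = -2*6 = -12)
W(S, d) = 2 - d*(S + d)
b(O) = -12*O² (b(O) = (O*(-12))*O = (-12*O)*O = -12*O²)
(6153 + W(-172, -26)) + b(168) = (6153 + (2 - 1*(-26)² - 1*(-172)*(-26))) - 12*168² = (6153 + (2 - 1*676 - 4472)) - 12*28224 = (6153 + (2 - 676 - 4472)) - 338688 = (6153 - 5146) - 338688 = 1007 - 338688 = -337681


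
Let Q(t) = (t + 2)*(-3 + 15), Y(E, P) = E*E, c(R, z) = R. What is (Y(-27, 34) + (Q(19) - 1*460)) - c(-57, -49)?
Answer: 578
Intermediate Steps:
Y(E, P) = E²
Q(t) = 24 + 12*t (Q(t) = (2 + t)*12 = 24 + 12*t)
(Y(-27, 34) + (Q(19) - 1*460)) - c(-57, -49) = ((-27)² + ((24 + 12*19) - 1*460)) - 1*(-57) = (729 + ((24 + 228) - 460)) + 57 = (729 + (252 - 460)) + 57 = (729 - 208) + 57 = 521 + 57 = 578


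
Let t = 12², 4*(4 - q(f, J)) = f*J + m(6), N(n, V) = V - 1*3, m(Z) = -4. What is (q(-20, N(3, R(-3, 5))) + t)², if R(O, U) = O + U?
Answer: 20736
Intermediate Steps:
N(n, V) = -3 + V (N(n, V) = V - 3 = -3 + V)
q(f, J) = 5 - J*f/4 (q(f, J) = 4 - (f*J - 4)/4 = 4 - (J*f - 4)/4 = 4 - (-4 + J*f)/4 = 4 + (1 - J*f/4) = 5 - J*f/4)
t = 144
(q(-20, N(3, R(-3, 5))) + t)² = ((5 - ¼*(-3 + (-3 + 5))*(-20)) + 144)² = ((5 - ¼*(-3 + 2)*(-20)) + 144)² = ((5 - ¼*(-1)*(-20)) + 144)² = ((5 - 5) + 144)² = (0 + 144)² = 144² = 20736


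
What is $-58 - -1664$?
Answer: $1606$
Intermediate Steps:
$-58 - -1664 = -58 + 1664 = 1606$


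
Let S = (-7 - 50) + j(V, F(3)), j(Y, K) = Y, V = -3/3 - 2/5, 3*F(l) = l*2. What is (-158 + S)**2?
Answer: 1170724/25 ≈ 46829.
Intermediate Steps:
F(l) = 2*l/3 (F(l) = (l*2)/3 = (2*l)/3 = 2*l/3)
V = -7/5 (V = -3*1/3 - 2*1/5 = -1 - 2/5 = -7/5 ≈ -1.4000)
S = -292/5 (S = (-7 - 50) - 7/5 = -57 - 7/5 = -292/5 ≈ -58.400)
(-158 + S)**2 = (-158 - 292/5)**2 = (-1082/5)**2 = 1170724/25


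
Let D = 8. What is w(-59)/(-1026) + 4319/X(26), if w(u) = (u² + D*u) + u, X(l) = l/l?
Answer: 2214172/513 ≈ 4316.1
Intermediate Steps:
X(l) = 1
w(u) = u² + 9*u (w(u) = (u² + 8*u) + u = u² + 9*u)
w(-59)/(-1026) + 4319/X(26) = -59*(9 - 59)/(-1026) + 4319/1 = -59*(-50)*(-1/1026) + 4319*1 = 2950*(-1/1026) + 4319 = -1475/513 + 4319 = 2214172/513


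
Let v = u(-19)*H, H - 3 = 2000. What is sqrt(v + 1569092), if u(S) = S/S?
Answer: sqrt(1571095) ≈ 1253.4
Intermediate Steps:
H = 2003 (H = 3 + 2000 = 2003)
u(S) = 1
v = 2003 (v = 1*2003 = 2003)
sqrt(v + 1569092) = sqrt(2003 + 1569092) = sqrt(1571095)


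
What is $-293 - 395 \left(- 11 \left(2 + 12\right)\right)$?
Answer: $60537$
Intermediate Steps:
$-293 - 395 \left(- 11 \left(2 + 12\right)\right) = -293 - 395 \left(\left(-11\right) 14\right) = -293 - -60830 = -293 + 60830 = 60537$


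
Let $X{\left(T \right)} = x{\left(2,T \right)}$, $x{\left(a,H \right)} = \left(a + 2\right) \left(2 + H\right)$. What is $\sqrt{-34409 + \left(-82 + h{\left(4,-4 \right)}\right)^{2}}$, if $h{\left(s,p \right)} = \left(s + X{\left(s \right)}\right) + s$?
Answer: $i \sqrt{31909} \approx 178.63 i$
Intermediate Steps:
$x{\left(a,H \right)} = \left(2 + H\right) \left(2 + a\right)$ ($x{\left(a,H \right)} = \left(2 + a\right) \left(2 + H\right) = \left(2 + H\right) \left(2 + a\right)$)
$X{\left(T \right)} = 8 + 4 T$ ($X{\left(T \right)} = 4 + 2 T + 2 \cdot 2 + T 2 = 4 + 2 T + 4 + 2 T = 8 + 4 T$)
$h{\left(s,p \right)} = 8 + 6 s$ ($h{\left(s,p \right)} = \left(s + \left(8 + 4 s\right)\right) + s = \left(8 + 5 s\right) + s = 8 + 6 s$)
$\sqrt{-34409 + \left(-82 + h{\left(4,-4 \right)}\right)^{2}} = \sqrt{-34409 + \left(-82 + \left(8 + 6 \cdot 4\right)\right)^{2}} = \sqrt{-34409 + \left(-82 + \left(8 + 24\right)\right)^{2}} = \sqrt{-34409 + \left(-82 + 32\right)^{2}} = \sqrt{-34409 + \left(-50\right)^{2}} = \sqrt{-34409 + 2500} = \sqrt{-31909} = i \sqrt{31909}$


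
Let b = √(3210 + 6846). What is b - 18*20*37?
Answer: -13320 + 2*√2514 ≈ -13220.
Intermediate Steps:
b = 2*√2514 (b = √10056 = 2*√2514 ≈ 100.28)
b - 18*20*37 = 2*√2514 - 18*20*37 = 2*√2514 - 360*37 = 2*√2514 - 1*13320 = 2*√2514 - 13320 = -13320 + 2*√2514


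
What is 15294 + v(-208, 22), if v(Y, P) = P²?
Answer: 15778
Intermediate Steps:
15294 + v(-208, 22) = 15294 + 22² = 15294 + 484 = 15778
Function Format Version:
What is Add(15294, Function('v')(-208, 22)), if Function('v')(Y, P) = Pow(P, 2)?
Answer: 15778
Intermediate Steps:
Add(15294, Function('v')(-208, 22)) = Add(15294, Pow(22, 2)) = Add(15294, 484) = 15778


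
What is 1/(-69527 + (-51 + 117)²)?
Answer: -1/65171 ≈ -1.5344e-5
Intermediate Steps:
1/(-69527 + (-51 + 117)²) = 1/(-69527 + 66²) = 1/(-69527 + 4356) = 1/(-65171) = -1/65171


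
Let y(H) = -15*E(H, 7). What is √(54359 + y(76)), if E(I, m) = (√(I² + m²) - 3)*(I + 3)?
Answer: √(57914 - 5925*√233) ≈ 180.35*I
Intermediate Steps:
E(I, m) = (-3 + √(I² + m²))*(3 + I)
y(H) = 135 - 45*√(49 + H²) + 45*H - 15*H*√(49 + H²) (y(H) = -15*(-9 - 3*H + 3*√(H² + 7²) + H*√(H² + 7²)) = -15*(-9 - 3*H + 3*√(H² + 49) + H*√(H² + 49)) = -15*(-9 - 3*H + 3*√(49 + H²) + H*√(49 + H²)) = 135 - 45*√(49 + H²) + 45*H - 15*H*√(49 + H²))
√(54359 + y(76)) = √(54359 + (135 - 45*√(49 + 76²) + 45*76 - 15*76*√(49 + 76²))) = √(54359 + (135 - 45*√(49 + 5776) + 3420 - 15*76*√(49 + 5776))) = √(54359 + (135 - 225*√233 + 3420 - 15*76*√5825)) = √(54359 + (135 - 225*√233 + 3420 - 15*76*5*√233)) = √(54359 + (135 - 225*√233 + 3420 - 5700*√233)) = √(54359 + (3555 - 5925*√233)) = √(57914 - 5925*√233)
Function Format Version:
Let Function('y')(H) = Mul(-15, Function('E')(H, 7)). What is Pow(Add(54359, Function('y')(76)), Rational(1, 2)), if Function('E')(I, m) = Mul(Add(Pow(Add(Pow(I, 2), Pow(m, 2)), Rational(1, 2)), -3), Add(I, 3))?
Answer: Pow(Add(57914, Mul(-5925, Pow(233, Rational(1, 2)))), Rational(1, 2)) ≈ Mul(180.35, I)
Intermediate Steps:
Function('E')(I, m) = Mul(Add(-3, Pow(Add(Pow(I, 2), Pow(m, 2)), Rational(1, 2))), Add(3, I))
Function('y')(H) = Add(135, Mul(-45, Pow(Add(49, Pow(H, 2)), Rational(1, 2))), Mul(45, H), Mul(-15, H, Pow(Add(49, Pow(H, 2)), Rational(1, 2)))) (Function('y')(H) = Mul(-15, Add(-9, Mul(-3, H), Mul(3, Pow(Add(Pow(H, 2), Pow(7, 2)), Rational(1, 2))), Mul(H, Pow(Add(Pow(H, 2), Pow(7, 2)), Rational(1, 2))))) = Mul(-15, Add(-9, Mul(-3, H), Mul(3, Pow(Add(Pow(H, 2), 49), Rational(1, 2))), Mul(H, Pow(Add(Pow(H, 2), 49), Rational(1, 2))))) = Mul(-15, Add(-9, Mul(-3, H), Mul(3, Pow(Add(49, Pow(H, 2)), Rational(1, 2))), Mul(H, Pow(Add(49, Pow(H, 2)), Rational(1, 2))))) = Add(135, Mul(-45, Pow(Add(49, Pow(H, 2)), Rational(1, 2))), Mul(45, H), Mul(-15, H, Pow(Add(49, Pow(H, 2)), Rational(1, 2)))))
Pow(Add(54359, Function('y')(76)), Rational(1, 2)) = Pow(Add(54359, Add(135, Mul(-45, Pow(Add(49, Pow(76, 2)), Rational(1, 2))), Mul(45, 76), Mul(-15, 76, Pow(Add(49, Pow(76, 2)), Rational(1, 2))))), Rational(1, 2)) = Pow(Add(54359, Add(135, Mul(-45, Pow(Add(49, 5776), Rational(1, 2))), 3420, Mul(-15, 76, Pow(Add(49, 5776), Rational(1, 2))))), Rational(1, 2)) = Pow(Add(54359, Add(135, Mul(-45, Pow(5825, Rational(1, 2))), 3420, Mul(-15, 76, Pow(5825, Rational(1, 2))))), Rational(1, 2)) = Pow(Add(54359, Add(135, Mul(-45, Mul(5, Pow(233, Rational(1, 2)))), 3420, Mul(-15, 76, Mul(5, Pow(233, Rational(1, 2)))))), Rational(1, 2)) = Pow(Add(54359, Add(135, Mul(-225, Pow(233, Rational(1, 2))), 3420, Mul(-5700, Pow(233, Rational(1, 2))))), Rational(1, 2)) = Pow(Add(54359, Add(3555, Mul(-5925, Pow(233, Rational(1, 2))))), Rational(1, 2)) = Pow(Add(57914, Mul(-5925, Pow(233, Rational(1, 2)))), Rational(1, 2))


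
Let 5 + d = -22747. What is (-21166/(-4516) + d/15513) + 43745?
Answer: 510809381931/11676118 ≈ 43748.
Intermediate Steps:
d = -22752 (d = -5 - 22747 = -22752)
(-21166/(-4516) + d/15513) + 43745 = (-21166/(-4516) - 22752/15513) + 43745 = (-21166*(-1/4516) - 22752*1/15513) + 43745 = (10583/2258 - 7584/5171) + 43745 = 37600021/11676118 + 43745 = 510809381931/11676118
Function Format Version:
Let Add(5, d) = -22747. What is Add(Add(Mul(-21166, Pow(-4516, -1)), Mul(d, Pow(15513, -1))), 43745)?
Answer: Rational(510809381931, 11676118) ≈ 43748.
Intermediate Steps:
d = -22752 (d = Add(-5, -22747) = -22752)
Add(Add(Mul(-21166, Pow(-4516, -1)), Mul(d, Pow(15513, -1))), 43745) = Add(Add(Mul(-21166, Pow(-4516, -1)), Mul(-22752, Pow(15513, -1))), 43745) = Add(Add(Mul(-21166, Rational(-1, 4516)), Mul(-22752, Rational(1, 15513))), 43745) = Add(Add(Rational(10583, 2258), Rational(-7584, 5171)), 43745) = Add(Rational(37600021, 11676118), 43745) = Rational(510809381931, 11676118)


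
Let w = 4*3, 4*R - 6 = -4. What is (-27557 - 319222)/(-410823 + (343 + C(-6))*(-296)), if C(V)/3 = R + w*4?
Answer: 346779/555419 ≈ 0.62436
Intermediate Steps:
R = ½ (R = 3/2 + (¼)*(-4) = 3/2 - 1 = ½ ≈ 0.50000)
w = 12
C(V) = 291/2 (C(V) = 3*(½ + 12*4) = 3*(½ + 48) = 3*(97/2) = 291/2)
(-27557 - 319222)/(-410823 + (343 + C(-6))*(-296)) = (-27557 - 319222)/(-410823 + (343 + 291/2)*(-296)) = -346779/(-410823 + (977/2)*(-296)) = -346779/(-410823 - 144596) = -346779/(-555419) = -346779*(-1/555419) = 346779/555419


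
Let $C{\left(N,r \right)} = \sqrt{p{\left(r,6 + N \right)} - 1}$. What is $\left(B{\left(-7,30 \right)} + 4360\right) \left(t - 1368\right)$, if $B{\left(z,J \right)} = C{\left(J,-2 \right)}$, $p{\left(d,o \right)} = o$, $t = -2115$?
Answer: $-15185880 - 3483 \sqrt{35} \approx -1.5206 \cdot 10^{7}$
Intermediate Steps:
$C{\left(N,r \right)} = \sqrt{5 + N}$ ($C{\left(N,r \right)} = \sqrt{\left(6 + N\right) - 1} = \sqrt{5 + N}$)
$B{\left(z,J \right)} = \sqrt{5 + J}$
$\left(B{\left(-7,30 \right)} + 4360\right) \left(t - 1368\right) = \left(\sqrt{5 + 30} + 4360\right) \left(-2115 - 1368\right) = \left(\sqrt{35} + 4360\right) \left(-3483\right) = \left(4360 + \sqrt{35}\right) \left(-3483\right) = -15185880 - 3483 \sqrt{35}$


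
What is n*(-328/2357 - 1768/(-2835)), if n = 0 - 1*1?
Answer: -3237296/6682095 ≈ -0.48447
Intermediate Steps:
n = -1 (n = 0 - 1 = -1)
n*(-328/2357 - 1768/(-2835)) = -(-328/2357 - 1768/(-2835)) = -(-328*1/2357 - 1768*(-1/2835)) = -(-328/2357 + 1768/2835) = -1*3237296/6682095 = -3237296/6682095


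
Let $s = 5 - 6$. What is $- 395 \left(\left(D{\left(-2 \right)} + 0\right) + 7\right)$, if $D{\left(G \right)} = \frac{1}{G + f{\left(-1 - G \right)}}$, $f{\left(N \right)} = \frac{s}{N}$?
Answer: $- \frac{7900}{3} \approx -2633.3$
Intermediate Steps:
$s = -1$ ($s = 5 - 6 = -1$)
$f{\left(N \right)} = - \frac{1}{N}$
$D{\left(G \right)} = \frac{1}{G - \frac{1}{-1 - G}}$
$- 395 \left(\left(D{\left(-2 \right)} + 0\right) + 7\right) = - 395 \left(\left(\frac{1 - 2}{1 - 2 \left(1 - 2\right)} + 0\right) + 7\right) = - 395 \left(\left(\frac{1}{1 - -2} \left(-1\right) + 0\right) + 7\right) = - 395 \left(\left(\frac{1}{1 + 2} \left(-1\right) + 0\right) + 7\right) = - 395 \left(\left(\frac{1}{3} \left(-1\right) + 0\right) + 7\right) = - 395 \left(\left(- \frac{1}{3} + 0\right) + 7\right) = - 395 \left(- \frac{1}{3} + 7\right) = \left(-395\right) \frac{20}{3} = - \frac{7900}{3}$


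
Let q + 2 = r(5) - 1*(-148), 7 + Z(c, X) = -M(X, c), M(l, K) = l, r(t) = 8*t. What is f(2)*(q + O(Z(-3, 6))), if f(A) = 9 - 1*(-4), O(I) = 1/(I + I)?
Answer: 4835/2 ≈ 2417.5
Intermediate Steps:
Z(c, X) = -7 - X
O(I) = 1/(2*I)
q = 186 (q = -2 + (8*5 - 1*(-148)) = -2 + (40 + 148) = -2 + 188 = 186)
f(A) = 13 (f(A) = 9 + 4 = 13)
f(2)*(q + O(Z(-3, 6))) = 13*(186 + 1/(2*(-7 - 1*6))) = 13*(186 + 1/(2*(-7 - 6))) = 13*(186 + (½)/(-13)) = 13*(186 + (½)*(-1/13)) = 13*(186 - 1/26) = 13*(4835/26) = 4835/2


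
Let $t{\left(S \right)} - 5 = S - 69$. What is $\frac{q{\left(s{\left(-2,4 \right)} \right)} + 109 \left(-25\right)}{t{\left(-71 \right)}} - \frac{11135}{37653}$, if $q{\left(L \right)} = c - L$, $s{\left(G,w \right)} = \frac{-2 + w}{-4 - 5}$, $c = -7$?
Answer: $\frac{304069211}{15249465} \approx 19.94$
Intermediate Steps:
$s{\left(G,w \right)} = \frac{2}{9} - \frac{w}{9}$ ($s{\left(G,w \right)} = \frac{-2 + w}{-9} = \left(-2 + w\right) \left(- \frac{1}{9}\right) = \frac{2}{9} - \frac{w}{9}$)
$q{\left(L \right)} = -7 - L$
$t{\left(S \right)} = -64 + S$ ($t{\left(S \right)} = 5 + \left(S - 69\right) = 5 + \left(-69 + S\right) = -64 + S$)
$\frac{q{\left(s{\left(-2,4 \right)} \right)} + 109 \left(-25\right)}{t{\left(-71 \right)}} - \frac{11135}{37653} = \frac{\left(-7 - \left(\frac{2}{9} - \frac{4}{9}\right)\right) + 109 \left(-25\right)}{-64 - 71} - \frac{11135}{37653} = \frac{\left(-7 - \left(\frac{2}{9} - \frac{4}{9}\right)\right) - 2725}{-135} - \frac{11135}{37653} = \left(\left(-7 - - \frac{2}{9}\right) - 2725\right) \left(- \frac{1}{135}\right) - \frac{11135}{37653} = \left(\left(-7 + \frac{2}{9}\right) - 2725\right) \left(- \frac{1}{135}\right) - \frac{11135}{37653} = \left(- \frac{61}{9} - 2725\right) \left(- \frac{1}{135}\right) - \frac{11135}{37653} = \left(- \frac{24586}{9}\right) \left(- \frac{1}{135}\right) - \frac{11135}{37653} = \frac{24586}{1215} - \frac{11135}{37653} = \frac{304069211}{15249465}$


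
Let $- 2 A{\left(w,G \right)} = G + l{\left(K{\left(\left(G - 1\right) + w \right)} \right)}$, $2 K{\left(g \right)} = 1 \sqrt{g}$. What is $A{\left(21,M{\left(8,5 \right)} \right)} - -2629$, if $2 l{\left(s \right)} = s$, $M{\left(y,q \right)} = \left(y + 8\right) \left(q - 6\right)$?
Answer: $\frac{10547}{4} \approx 2636.8$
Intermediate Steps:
$M{\left(y,q \right)} = \left(-6 + q\right) \left(8 + y\right)$ ($M{\left(y,q \right)} = \left(8 + y\right) \left(-6 + q\right) = \left(-6 + q\right) \left(8 + y\right)$)
$K{\left(g \right)} = \frac{\sqrt{g}}{2}$ ($K{\left(g \right)} = \frac{1 \sqrt{g}}{2} = \frac{\sqrt{g}}{2}$)
$l{\left(s \right)} = \frac{s}{2}$
$A{\left(w,G \right)} = - \frac{G}{2} - \frac{\sqrt{-1 + G + w}}{8}$ ($A{\left(w,G \right)} = - \frac{G + \frac{\frac{1}{2} \sqrt{\left(G - 1\right) + w}}{2}}{2} = - \frac{G + \frac{\frac{1}{2} \sqrt{\left(-1 + G\right) + w}}{2}}{2} = - \frac{G + \frac{\frac{1}{2} \sqrt{-1 + G + w}}{2}}{2} = - \frac{G + \frac{\sqrt{-1 + G + w}}{4}}{2} = - \frac{G}{2} - \frac{\sqrt{-1 + G + w}}{8}$)
$A{\left(21,M{\left(8,5 \right)} \right)} - -2629 = \left(- \frac{-48 - 48 + 8 \cdot 5 + 5 \cdot 8}{2} - \frac{\sqrt{-1 + \left(-48 - 48 + 8 \cdot 5 + 5 \cdot 8\right) + 21}}{8}\right) - -2629 = \left(- \frac{-48 - 48 + 40 + 40}{2} - \frac{\sqrt{-1 + \left(-48 - 48 + 40 + 40\right) + 21}}{8}\right) + 2629 = \left(\left(- \frac{1}{2}\right) \left(-16\right) - \frac{\sqrt{-1 - 16 + 21}}{8}\right) + 2629 = \left(8 - \frac{\sqrt{4}}{8}\right) + 2629 = \left(8 - \frac{1}{4}\right) + 2629 = \frac{31}{4} + 2629 = \frac{10547}{4}$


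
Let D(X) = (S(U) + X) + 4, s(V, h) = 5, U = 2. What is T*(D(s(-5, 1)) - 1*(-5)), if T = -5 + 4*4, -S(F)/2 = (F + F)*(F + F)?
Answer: -198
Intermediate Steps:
S(F) = -8*F² (S(F) = -2*(F + F)*(F + F) = -2*2*F*2*F = -8*F²)
D(X) = -28 + X (D(X) = (-8*2² + X) + 4 = (-8*4 + X) + 4 = (-32 + X) + 4 = -28 + X)
T = 11 (T = -5 + 16 = 11)
T*(D(s(-5, 1)) - 1*(-5)) = 11*((-28 + 5) - 1*(-5)) = 11*(-23 + 5) = 11*(-18) = -198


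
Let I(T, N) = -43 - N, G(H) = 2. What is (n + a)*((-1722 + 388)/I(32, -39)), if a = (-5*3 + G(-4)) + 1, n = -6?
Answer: -6003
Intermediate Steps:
a = -12 (a = (-5*3 + 2) + 1 = (-15 + 2) + 1 = -13 + 1 = -12)
(n + a)*((-1722 + 388)/I(32, -39)) = (-6 - 12)*((-1722 + 388)/(-43 - 1*(-39))) = -(-24012)/(-43 + 39) = -(-24012)/(-4) = -(-24012)*(-1)/4 = -18*667/2 = -6003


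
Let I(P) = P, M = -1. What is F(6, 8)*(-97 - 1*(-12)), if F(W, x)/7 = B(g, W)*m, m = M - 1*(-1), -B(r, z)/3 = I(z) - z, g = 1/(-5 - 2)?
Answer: 0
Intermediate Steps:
g = -1/7 (g = 1/(-7) = -1/7 ≈ -0.14286)
B(r, z) = 0 (B(r, z) = -3*(z - z) = -3*0 = 0)
m = 0 (m = -1 - 1*(-1) = -1 + 1 = 0)
F(W, x) = 0 (F(W, x) = 7*(0*0) = 7*0 = 0)
F(6, 8)*(-97 - 1*(-12)) = 0*(-97 - 1*(-12)) = 0*(-97 + 12) = 0*(-85) = 0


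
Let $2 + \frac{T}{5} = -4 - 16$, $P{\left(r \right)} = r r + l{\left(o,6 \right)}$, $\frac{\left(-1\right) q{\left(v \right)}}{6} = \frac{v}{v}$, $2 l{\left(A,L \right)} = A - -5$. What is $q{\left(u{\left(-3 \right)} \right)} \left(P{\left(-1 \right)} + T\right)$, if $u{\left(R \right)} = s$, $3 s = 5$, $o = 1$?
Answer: $636$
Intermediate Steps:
$s = \frac{5}{3}$ ($s = \frac{1}{3} \cdot 5 = \frac{5}{3} \approx 1.6667$)
$l{\left(A,L \right)} = \frac{5}{2} + \frac{A}{2}$ ($l{\left(A,L \right)} = \frac{A - -5}{2} = \frac{A + 5}{2} = \frac{5 + A}{2} = \frac{5}{2} + \frac{A}{2}$)
$u{\left(R \right)} = \frac{5}{3}$
$q{\left(v \right)} = -6$ ($q{\left(v \right)} = - 6 \frac{v}{v} = \left(-6\right) 1 = -6$)
$P{\left(r \right)} = 3 + r^{2}$ ($P{\left(r \right)} = r r + \left(\frac{5}{2} + \frac{1}{2} \cdot 1\right) = r^{2} + \left(\frac{5}{2} + \frac{1}{2}\right) = r^{2} + 3 = 3 + r^{2}$)
$T = -110$ ($T = -10 + 5 \left(-4 - 16\right) = -10 + 5 \left(-20\right) = -10 - 100 = -110$)
$q{\left(u{\left(-3 \right)} \right)} \left(P{\left(-1 \right)} + T\right) = - 6 \left(\left(3 + \left(-1\right)^{2}\right) - 110\right) = - 6 \left(\left(3 + 1\right) - 110\right) = - 6 \left(4 - 110\right) = \left(-6\right) \left(-106\right) = 636$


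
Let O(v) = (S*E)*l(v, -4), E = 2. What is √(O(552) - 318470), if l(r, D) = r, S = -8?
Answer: I*√327302 ≈ 572.1*I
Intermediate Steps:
O(v) = -16*v (O(v) = (-8*2)*v = -16*v)
√(O(552) - 318470) = √(-16*552 - 318470) = √(-8832 - 318470) = √(-327302) = I*√327302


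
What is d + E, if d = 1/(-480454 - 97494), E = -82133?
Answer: -47468603085/577948 ≈ -82133.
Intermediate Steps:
d = -1/577948 (d = 1/(-577948) = -1/577948 ≈ -1.7303e-6)
d + E = -1/577948 - 82133 = -47468603085/577948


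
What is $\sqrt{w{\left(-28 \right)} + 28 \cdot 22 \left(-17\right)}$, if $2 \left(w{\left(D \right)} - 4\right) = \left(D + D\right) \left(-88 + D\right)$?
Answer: $38 i \sqrt{5} \approx 84.971 i$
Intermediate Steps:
$w{\left(D \right)} = 4 + D \left(-88 + D\right)$ ($w{\left(D \right)} = 4 + \frac{\left(D + D\right) \left(-88 + D\right)}{2} = 4 + \frac{2 D \left(-88 + D\right)}{2} = 4 + D \left(-88 + D\right)$)
$\sqrt{w{\left(-28 \right)} + 28 \cdot 22 \left(-17\right)} = \sqrt{\left(4 + \left(-28\right)^{2} - -2464\right) + 28 \cdot 22 \left(-17\right)} = \sqrt{\left(4 + 784 + 2464\right) + 616 \left(-17\right)} = \sqrt{3252 - 10472} = \sqrt{-7220} = 38 i \sqrt{5}$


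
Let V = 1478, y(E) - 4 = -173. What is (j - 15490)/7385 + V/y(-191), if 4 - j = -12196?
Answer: -327744/35659 ≈ -9.1911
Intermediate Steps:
j = 12200 (j = 4 - 1*(-12196) = 4 + 12196 = 12200)
y(E) = -169 (y(E) = 4 - 173 = -169)
(j - 15490)/7385 + V/y(-191) = (12200 - 15490)/7385 + 1478/(-169) = -3290*1/7385 + 1478*(-1/169) = -94/211 - 1478/169 = -327744/35659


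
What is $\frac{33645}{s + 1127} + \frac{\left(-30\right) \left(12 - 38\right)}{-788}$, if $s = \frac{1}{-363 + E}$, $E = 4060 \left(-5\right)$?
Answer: $\frac{8827646873}{305838560} \approx 28.864$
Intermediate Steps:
$E = -20300$
$s = - \frac{1}{20663}$ ($s = \frac{1}{-363 - 20300} = \frac{1}{-20663} = - \frac{1}{20663} \approx -4.8396 \cdot 10^{-5}$)
$\frac{33645}{s + 1127} + \frac{\left(-30\right) \left(12 - 38\right)}{-788} = \frac{33645}{- \frac{1}{20663} + 1127} + \frac{\left(-30\right) \left(12 - 38\right)}{-788} = \frac{33645}{\frac{23287200}{20663}} + \left(-30\right) \left(-26\right) \left(- \frac{1}{788}\right) = 33645 \cdot \frac{20663}{23287200} + 780 \left(- \frac{1}{788}\right) = \frac{46347109}{1552480} - \frac{195}{197} = \frac{8827646873}{305838560}$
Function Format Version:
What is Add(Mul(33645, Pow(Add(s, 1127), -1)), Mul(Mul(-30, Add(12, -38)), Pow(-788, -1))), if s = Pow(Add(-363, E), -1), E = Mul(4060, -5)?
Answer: Rational(8827646873, 305838560) ≈ 28.864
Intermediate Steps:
E = -20300
s = Rational(-1, 20663) (s = Pow(Add(-363, -20300), -1) = Pow(-20663, -1) = Rational(-1, 20663) ≈ -4.8396e-5)
Add(Mul(33645, Pow(Add(s, 1127), -1)), Mul(Mul(-30, Add(12, -38)), Pow(-788, -1))) = Add(Mul(33645, Pow(Add(Rational(-1, 20663), 1127), -1)), Mul(Mul(-30, Add(12, -38)), Pow(-788, -1))) = Add(Mul(33645, Pow(Rational(23287200, 20663), -1)), Mul(Mul(-30, -26), Rational(-1, 788))) = Add(Mul(33645, Rational(20663, 23287200)), Mul(780, Rational(-1, 788))) = Add(Rational(46347109, 1552480), Rational(-195, 197)) = Rational(8827646873, 305838560)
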